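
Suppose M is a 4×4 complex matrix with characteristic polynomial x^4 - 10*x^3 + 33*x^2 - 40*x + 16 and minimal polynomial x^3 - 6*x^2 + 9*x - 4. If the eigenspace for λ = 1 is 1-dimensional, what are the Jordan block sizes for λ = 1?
Block sizes for λ = 1: [2]

Step 1 — from the characteristic polynomial, algebraic multiplicity of λ = 1 is 2. From dim ker(M − (1)·I) = 1, there are exactly 1 Jordan blocks for λ = 1.
Step 2 — from the minimal polynomial, the factor (x − 1)^2 tells us the largest block for λ = 1 has size 2.
Step 3 — with total size 2, 1 blocks, and largest block 2, the block sizes (in nonincreasing order) are [2].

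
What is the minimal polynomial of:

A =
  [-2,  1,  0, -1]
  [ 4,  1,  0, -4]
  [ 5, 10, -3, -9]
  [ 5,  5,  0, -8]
x^2 + 6*x + 9

The characteristic polynomial is χ_A(x) = (x + 3)^4, so the eigenvalues are known. The minimal polynomial is
  m_A(x) = Π_λ (x − λ)^{k_λ}
where k_λ is the size of the *largest* Jordan block for λ (equivalently, the smallest k with (A − λI)^k v = 0 for every generalised eigenvector v of λ).

  λ = -3: largest Jordan block has size 2, contributing (x + 3)^2

So m_A(x) = (x + 3)^2 = x^2 + 6*x + 9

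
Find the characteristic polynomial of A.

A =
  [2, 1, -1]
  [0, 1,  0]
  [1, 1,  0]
x^3 - 3*x^2 + 3*x - 1

Expanding det(x·I − A) (e.g. by cofactor expansion or by noting that A is similar to its Jordan form J, which has the same characteristic polynomial as A) gives
  χ_A(x) = x^3 - 3*x^2 + 3*x - 1
which factors as (x - 1)^3. The eigenvalues (with algebraic multiplicities) are λ = 1 with multiplicity 3.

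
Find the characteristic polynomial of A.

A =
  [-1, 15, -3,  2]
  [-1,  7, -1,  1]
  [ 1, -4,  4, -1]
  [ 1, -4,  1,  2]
x^4 - 12*x^3 + 54*x^2 - 108*x + 81

Expanding det(x·I − A) (e.g. by cofactor expansion or by noting that A is similar to its Jordan form J, which has the same characteristic polynomial as A) gives
  χ_A(x) = x^4 - 12*x^3 + 54*x^2 - 108*x + 81
which factors as (x - 3)^4. The eigenvalues (with algebraic multiplicities) are λ = 3 with multiplicity 4.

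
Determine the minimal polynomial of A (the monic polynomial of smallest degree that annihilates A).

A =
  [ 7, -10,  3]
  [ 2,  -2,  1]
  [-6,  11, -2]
x^3 - 3*x^2 + 3*x - 1

The characteristic polynomial is χ_A(x) = (x - 1)^3, so the eigenvalues are known. The minimal polynomial is
  m_A(x) = Π_λ (x − λ)^{k_λ}
where k_λ is the size of the *largest* Jordan block for λ (equivalently, the smallest k with (A − λI)^k v = 0 for every generalised eigenvector v of λ).

  λ = 1: largest Jordan block has size 3, contributing (x − 1)^3

So m_A(x) = (x - 1)^3 = x^3 - 3*x^2 + 3*x - 1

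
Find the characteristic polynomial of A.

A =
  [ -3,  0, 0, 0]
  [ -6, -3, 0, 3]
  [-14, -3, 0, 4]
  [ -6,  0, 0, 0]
x^4 + 6*x^3 + 9*x^2

Expanding det(x·I − A) (e.g. by cofactor expansion or by noting that A is similar to its Jordan form J, which has the same characteristic polynomial as A) gives
  χ_A(x) = x^4 + 6*x^3 + 9*x^2
which factors as x^2*(x + 3)^2. The eigenvalues (with algebraic multiplicities) are λ = -3 with multiplicity 2, λ = 0 with multiplicity 2.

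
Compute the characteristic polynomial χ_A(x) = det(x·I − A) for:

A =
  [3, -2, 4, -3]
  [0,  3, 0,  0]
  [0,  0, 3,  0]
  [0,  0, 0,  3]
x^4 - 12*x^3 + 54*x^2 - 108*x + 81

Expanding det(x·I − A) (e.g. by cofactor expansion or by noting that A is similar to its Jordan form J, which has the same characteristic polynomial as A) gives
  χ_A(x) = x^4 - 12*x^3 + 54*x^2 - 108*x + 81
which factors as (x - 3)^4. The eigenvalues (with algebraic multiplicities) are λ = 3 with multiplicity 4.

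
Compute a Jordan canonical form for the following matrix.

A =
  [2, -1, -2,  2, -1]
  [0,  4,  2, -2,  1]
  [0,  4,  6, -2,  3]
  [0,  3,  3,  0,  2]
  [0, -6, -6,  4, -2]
J_3(2) ⊕ J_2(2)

The characteristic polynomial is
  det(x·I − A) = x^5 - 10*x^4 + 40*x^3 - 80*x^2 + 80*x - 32 = (x - 2)^5

Eigenvalues and multiplicities (the geometric multiplicity of λ is n − rank(A − λI), which equals the number of Jordan blocks for λ):
  λ = 2: algebraic multiplicity = 5, geometric multiplicity = 2

Determining the block sizes for each eigenvalue:
  λ = 2: with am = 5 and gm = 2, the partition is not yet determined (e.g. several partitions of 5 into 2 parts exist). Let N = A − (2)·I. Computing rank(N^1) = 3, rank(N^2) = 1, rank(N^3) = 0; the number of blocks of size ≥ j is rank(N^{j−1}) − rank(N^j), giving [2, 2, 1]. So we have 1 block(s) of size 3, 1 block(s) of size 2 → block sizes [3, 2]

Assembling the blocks gives a Jordan form
J =
  [2, 1, 0, 0, 0]
  [0, 2, 1, 0, 0]
  [0, 0, 2, 0, 0]
  [0, 0, 0, 2, 1]
  [0, 0, 0, 0, 2]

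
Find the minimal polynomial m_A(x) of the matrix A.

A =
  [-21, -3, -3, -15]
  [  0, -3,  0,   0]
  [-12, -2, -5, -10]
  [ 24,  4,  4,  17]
x^2 + 6*x + 9

The characteristic polynomial is χ_A(x) = (x + 3)^4, so the eigenvalues are known. The minimal polynomial is
  m_A(x) = Π_λ (x − λ)^{k_λ}
where k_λ is the size of the *largest* Jordan block for λ (equivalently, the smallest k with (A − λI)^k v = 0 for every generalised eigenvector v of λ).

  λ = -3: largest Jordan block has size 2, contributing (x + 3)^2

So m_A(x) = (x + 3)^2 = x^2 + 6*x + 9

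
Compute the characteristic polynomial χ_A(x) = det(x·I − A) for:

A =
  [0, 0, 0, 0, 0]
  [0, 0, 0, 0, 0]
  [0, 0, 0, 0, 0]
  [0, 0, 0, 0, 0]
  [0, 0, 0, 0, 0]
x^5

Expanding det(x·I − A) (e.g. by cofactor expansion or by noting that A is similar to its Jordan form J, which has the same characteristic polynomial as A) gives
  χ_A(x) = x^5
which factors as x^5. The eigenvalues (with algebraic multiplicities) are λ = 0 with multiplicity 5.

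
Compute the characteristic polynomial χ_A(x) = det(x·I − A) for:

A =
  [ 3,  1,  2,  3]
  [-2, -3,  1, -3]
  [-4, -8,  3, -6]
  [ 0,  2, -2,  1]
x^4 - 4*x^3 + 6*x^2 - 4*x + 1

Expanding det(x·I − A) (e.g. by cofactor expansion or by noting that A is similar to its Jordan form J, which has the same characteristic polynomial as A) gives
  χ_A(x) = x^4 - 4*x^3 + 6*x^2 - 4*x + 1
which factors as (x - 1)^4. The eigenvalues (with algebraic multiplicities) are λ = 1 with multiplicity 4.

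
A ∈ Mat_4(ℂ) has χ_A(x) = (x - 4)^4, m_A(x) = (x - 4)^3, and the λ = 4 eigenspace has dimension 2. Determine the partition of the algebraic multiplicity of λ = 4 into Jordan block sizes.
Block sizes for λ = 4: [3, 1]

Step 1 — from the characteristic polynomial, algebraic multiplicity of λ = 4 is 4. From dim ker(A − (4)·I) = 2, there are exactly 2 Jordan blocks for λ = 4.
Step 2 — from the minimal polynomial, the factor (x − 4)^3 tells us the largest block for λ = 4 has size 3.
Step 3 — with total size 4, 2 blocks, and largest block 3, the block sizes (in nonincreasing order) are [3, 1].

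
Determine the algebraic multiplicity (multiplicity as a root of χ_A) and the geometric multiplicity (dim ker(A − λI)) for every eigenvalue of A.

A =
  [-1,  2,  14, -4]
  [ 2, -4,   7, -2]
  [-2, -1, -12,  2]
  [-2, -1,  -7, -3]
λ = -5: alg = 4, geom = 3

Step 1 — factor the characteristic polynomial to read off the algebraic multiplicities:
  χ_A(x) = (x + 5)^4

Step 2 — compute geometric multiplicities via the rank-nullity identity g(λ) = n − rank(A − λI):
  rank(A − (-5)·I) = 1, so dim ker(A − (-5)·I) = n − 1 = 3

Summary:
  λ = -5: algebraic multiplicity = 4, geometric multiplicity = 3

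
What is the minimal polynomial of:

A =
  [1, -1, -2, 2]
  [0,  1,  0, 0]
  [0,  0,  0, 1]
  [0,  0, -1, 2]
x^2 - 2*x + 1

The characteristic polynomial is χ_A(x) = (x - 1)^4, so the eigenvalues are known. The minimal polynomial is
  m_A(x) = Π_λ (x − λ)^{k_λ}
where k_λ is the size of the *largest* Jordan block for λ (equivalently, the smallest k with (A − λI)^k v = 0 for every generalised eigenvector v of λ).

  λ = 1: largest Jordan block has size 2, contributing (x − 1)^2

So m_A(x) = (x - 1)^2 = x^2 - 2*x + 1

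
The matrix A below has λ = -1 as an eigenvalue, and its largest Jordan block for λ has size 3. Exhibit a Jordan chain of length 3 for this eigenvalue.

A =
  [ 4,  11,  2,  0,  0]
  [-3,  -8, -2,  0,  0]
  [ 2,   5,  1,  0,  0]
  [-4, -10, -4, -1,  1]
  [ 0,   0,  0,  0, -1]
A Jordan chain for λ = -1 of length 3:
v_1 = (-4, 2, -1, 2, 0)ᵀ
v_2 = (5, -3, 2, -4, 0)ᵀ
v_3 = (1, 0, 0, 0, 0)ᵀ

Let N = A − (-1)·I. We want v_3 with N^3 v_3 = 0 but N^2 v_3 ≠ 0; then v_{j-1} := N · v_j for j = 3, …, 2.

Pick v_3 = (1, 0, 0, 0, 0)ᵀ.
Then v_2 = N · v_3 = (5, -3, 2, -4, 0)ᵀ.
Then v_1 = N · v_2 = (-4, 2, -1, 2, 0)ᵀ.

Sanity check: (A − (-1)·I) v_1 = (0, 0, 0, 0, 0)ᵀ = 0. ✓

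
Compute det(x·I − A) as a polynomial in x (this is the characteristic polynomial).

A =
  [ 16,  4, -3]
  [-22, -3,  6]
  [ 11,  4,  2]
x^3 - 15*x^2 + 75*x - 125

Expanding det(x·I − A) (e.g. by cofactor expansion or by noting that A is similar to its Jordan form J, which has the same characteristic polynomial as A) gives
  χ_A(x) = x^3 - 15*x^2 + 75*x - 125
which factors as (x - 5)^3. The eigenvalues (with algebraic multiplicities) are λ = 5 with multiplicity 3.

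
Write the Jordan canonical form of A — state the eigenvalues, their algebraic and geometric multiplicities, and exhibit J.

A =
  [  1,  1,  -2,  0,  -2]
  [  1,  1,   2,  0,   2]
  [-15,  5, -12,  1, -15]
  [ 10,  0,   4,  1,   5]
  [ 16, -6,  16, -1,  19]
J_2(2) ⊕ J_2(2) ⊕ J_1(2)

The characteristic polynomial is
  det(x·I − A) = x^5 - 10*x^4 + 40*x^3 - 80*x^2 + 80*x - 32 = (x - 2)^5

Eigenvalues and multiplicities (the geometric multiplicity of λ is n − rank(A − λI), which equals the number of Jordan blocks for λ):
  λ = 2: algebraic multiplicity = 5, geometric multiplicity = 3

Determining the block sizes for each eigenvalue:
  λ = 2: with am = 5 and gm = 3, the partition is not yet determined (e.g. several partitions of 5 into 3 parts exist). Let N = A − (2)·I. Computing rank(N^1) = 2, rank(N^2) = 0; the number of blocks of size ≥ j is rank(N^{j−1}) − rank(N^j), giving [3, 2]. So we have 2 block(s) of size 2, 1 block(s) of size 1 → block sizes [2, 2, 1]

Assembling the blocks gives a Jordan form
J =
  [2, 1, 0, 0, 0]
  [0, 2, 0, 0, 0]
  [0, 0, 2, 1, 0]
  [0, 0, 0, 2, 0]
  [0, 0, 0, 0, 2]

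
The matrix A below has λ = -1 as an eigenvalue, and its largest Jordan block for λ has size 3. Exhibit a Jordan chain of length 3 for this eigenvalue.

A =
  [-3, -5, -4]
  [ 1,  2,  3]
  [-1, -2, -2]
A Jordan chain for λ = -1 of length 3:
v_1 = (3, -2, 1)ᵀ
v_2 = (-2, 1, -1)ᵀ
v_3 = (1, 0, 0)ᵀ

Let N = A − (-1)·I. We want v_3 with N^3 v_3 = 0 but N^2 v_3 ≠ 0; then v_{j-1} := N · v_j for j = 3, …, 2.

Pick v_3 = (1, 0, 0)ᵀ.
Then v_2 = N · v_3 = (-2, 1, -1)ᵀ.
Then v_1 = N · v_2 = (3, -2, 1)ᵀ.

Sanity check: (A − (-1)·I) v_1 = (0, 0, 0)ᵀ = 0. ✓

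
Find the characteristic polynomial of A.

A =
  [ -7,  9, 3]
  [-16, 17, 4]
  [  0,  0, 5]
x^3 - 15*x^2 + 75*x - 125

Expanding det(x·I − A) (e.g. by cofactor expansion or by noting that A is similar to its Jordan form J, which has the same characteristic polynomial as A) gives
  χ_A(x) = x^3 - 15*x^2 + 75*x - 125
which factors as (x - 5)^3. The eigenvalues (with algebraic multiplicities) are λ = 5 with multiplicity 3.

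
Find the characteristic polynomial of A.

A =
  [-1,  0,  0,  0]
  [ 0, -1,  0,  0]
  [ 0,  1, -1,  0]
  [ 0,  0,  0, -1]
x^4 + 4*x^3 + 6*x^2 + 4*x + 1

Expanding det(x·I − A) (e.g. by cofactor expansion or by noting that A is similar to its Jordan form J, which has the same characteristic polynomial as A) gives
  χ_A(x) = x^4 + 4*x^3 + 6*x^2 + 4*x + 1
which factors as (x + 1)^4. The eigenvalues (with algebraic multiplicities) are λ = -1 with multiplicity 4.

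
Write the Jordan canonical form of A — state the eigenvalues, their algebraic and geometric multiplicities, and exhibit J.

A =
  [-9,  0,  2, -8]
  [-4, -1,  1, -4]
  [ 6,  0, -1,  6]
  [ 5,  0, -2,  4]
J_1(-4) ⊕ J_2(-1) ⊕ J_1(-1)

The characteristic polynomial is
  det(x·I − A) = x^4 + 7*x^3 + 15*x^2 + 13*x + 4 = (x + 1)^3*(x + 4)

Eigenvalues and multiplicities (the geometric multiplicity of λ is n − rank(A − λI), which equals the number of Jordan blocks for λ):
  λ = -4: algebraic multiplicity = 1, geometric multiplicity = 1
  λ = -1: algebraic multiplicity = 3, geometric multiplicity = 2

Determining the block sizes for each eigenvalue:
  λ = -4: one block (gm = 1), so the single block has size am = 1 → block sizes [1]
  λ = -1: 2 blocks summing to 3 forces exactly one block of size 2 and the rest size 1 → block sizes [2, 1]

Assembling the blocks gives a Jordan form
J =
  [-4,  0,  0,  0]
  [ 0, -1,  1,  0]
  [ 0,  0, -1,  0]
  [ 0,  0,  0, -1]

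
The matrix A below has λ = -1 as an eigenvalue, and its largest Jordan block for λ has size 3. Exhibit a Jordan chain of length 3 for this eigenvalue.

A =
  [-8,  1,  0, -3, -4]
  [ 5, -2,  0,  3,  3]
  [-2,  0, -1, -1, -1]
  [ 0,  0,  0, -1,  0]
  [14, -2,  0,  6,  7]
A Jordan chain for λ = -1 of length 3:
v_1 = (-2, 2, 0, 0, 4)ᵀ
v_2 = (-7, 5, -2, 0, 14)ᵀ
v_3 = (1, 0, 0, 0, 0)ᵀ

Let N = A − (-1)·I. We want v_3 with N^3 v_3 = 0 but N^2 v_3 ≠ 0; then v_{j-1} := N · v_j for j = 3, …, 2.

Pick v_3 = (1, 0, 0, 0, 0)ᵀ.
Then v_2 = N · v_3 = (-7, 5, -2, 0, 14)ᵀ.
Then v_1 = N · v_2 = (-2, 2, 0, 0, 4)ᵀ.

Sanity check: (A − (-1)·I) v_1 = (0, 0, 0, 0, 0)ᵀ = 0. ✓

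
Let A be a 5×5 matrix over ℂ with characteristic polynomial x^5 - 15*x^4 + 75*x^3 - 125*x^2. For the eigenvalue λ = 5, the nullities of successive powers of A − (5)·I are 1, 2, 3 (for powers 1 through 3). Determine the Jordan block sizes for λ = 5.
Block sizes for λ = 5: [3]

From the dimensions of kernels of powers, the number of Jordan blocks of size at least j is d_j − d_{j−1} where d_j = dim ker(N^j) (with d_0 = 0). Computing the differences gives [1, 1, 1].
The number of blocks of size exactly k is (#blocks of size ≥ k) − (#blocks of size ≥ k + 1), so the partition is: 1 block(s) of size 3.
In nonincreasing order the block sizes are [3].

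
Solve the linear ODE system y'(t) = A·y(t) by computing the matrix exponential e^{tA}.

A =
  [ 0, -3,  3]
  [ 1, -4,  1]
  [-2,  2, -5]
e^{tA} =
  [3*t*exp(-3*t) + exp(-3*t), -3*t*exp(-3*t), 3*t*exp(-3*t)]
  [t*exp(-3*t), -t*exp(-3*t) + exp(-3*t), t*exp(-3*t)]
  [-2*t*exp(-3*t), 2*t*exp(-3*t), -2*t*exp(-3*t) + exp(-3*t)]

Strategy: write A = P · J · P⁻¹ where J is a Jordan canonical form, so e^{tA} = P · e^{tJ} · P⁻¹, and e^{tJ} can be computed block-by-block.

A has Jordan form
J =
  [-3,  1,  0]
  [ 0, -3,  0]
  [ 0,  0, -3]
(up to reordering of blocks).

Per-block formulas:
  For a 1×1 block at λ = -3: exp(t · [-3]) = [e^(-3t)].
  For a 2×2 Jordan block J_2(-3): exp(t · J_2(-3)) = e^(-3t)·(I + t·N), where N is the 2×2 nilpotent shift.

After assembling e^{tJ} and conjugating by P, we get:

e^{tA} =
  [3*t*exp(-3*t) + exp(-3*t), -3*t*exp(-3*t), 3*t*exp(-3*t)]
  [t*exp(-3*t), -t*exp(-3*t) + exp(-3*t), t*exp(-3*t)]
  [-2*t*exp(-3*t), 2*t*exp(-3*t), -2*t*exp(-3*t) + exp(-3*t)]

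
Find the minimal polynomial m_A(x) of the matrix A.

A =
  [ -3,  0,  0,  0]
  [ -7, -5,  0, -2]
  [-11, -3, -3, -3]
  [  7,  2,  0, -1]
x^2 + 6*x + 9

The characteristic polynomial is χ_A(x) = (x + 3)^4, so the eigenvalues are known. The minimal polynomial is
  m_A(x) = Π_λ (x − λ)^{k_λ}
where k_λ is the size of the *largest* Jordan block for λ (equivalently, the smallest k with (A − λI)^k v = 0 for every generalised eigenvector v of λ).

  λ = -3: largest Jordan block has size 2, contributing (x + 3)^2

So m_A(x) = (x + 3)^2 = x^2 + 6*x + 9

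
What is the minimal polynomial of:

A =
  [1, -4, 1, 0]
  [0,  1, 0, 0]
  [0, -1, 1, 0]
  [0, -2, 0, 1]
x^3 - 3*x^2 + 3*x - 1

The characteristic polynomial is χ_A(x) = (x - 1)^4, so the eigenvalues are known. The minimal polynomial is
  m_A(x) = Π_λ (x − λ)^{k_λ}
where k_λ is the size of the *largest* Jordan block for λ (equivalently, the smallest k with (A − λI)^k v = 0 for every generalised eigenvector v of λ).

  λ = 1: largest Jordan block has size 3, contributing (x − 1)^3

So m_A(x) = (x - 1)^3 = x^3 - 3*x^2 + 3*x - 1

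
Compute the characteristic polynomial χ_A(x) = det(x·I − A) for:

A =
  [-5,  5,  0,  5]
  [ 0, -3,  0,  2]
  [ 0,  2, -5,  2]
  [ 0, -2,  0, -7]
x^4 + 20*x^3 + 150*x^2 + 500*x + 625

Expanding det(x·I − A) (e.g. by cofactor expansion or by noting that A is similar to its Jordan form J, which has the same characteristic polynomial as A) gives
  χ_A(x) = x^4 + 20*x^3 + 150*x^2 + 500*x + 625
which factors as (x + 5)^4. The eigenvalues (with algebraic multiplicities) are λ = -5 with multiplicity 4.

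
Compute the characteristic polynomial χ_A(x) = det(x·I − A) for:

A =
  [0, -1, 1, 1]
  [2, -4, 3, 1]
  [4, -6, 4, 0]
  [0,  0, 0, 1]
x^4 - x^3

Expanding det(x·I − A) (e.g. by cofactor expansion or by noting that A is similar to its Jordan form J, which has the same characteristic polynomial as A) gives
  χ_A(x) = x^4 - x^3
which factors as x^3*(x - 1). The eigenvalues (with algebraic multiplicities) are λ = 0 with multiplicity 3, λ = 1 with multiplicity 1.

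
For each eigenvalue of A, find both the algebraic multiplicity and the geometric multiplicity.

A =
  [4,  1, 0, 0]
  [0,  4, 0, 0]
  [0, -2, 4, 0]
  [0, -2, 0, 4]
λ = 4: alg = 4, geom = 3

Step 1 — factor the characteristic polynomial to read off the algebraic multiplicities:
  χ_A(x) = (x - 4)^4

Step 2 — compute geometric multiplicities via the rank-nullity identity g(λ) = n − rank(A − λI):
  rank(A − (4)·I) = 1, so dim ker(A − (4)·I) = n − 1 = 3

Summary:
  λ = 4: algebraic multiplicity = 4, geometric multiplicity = 3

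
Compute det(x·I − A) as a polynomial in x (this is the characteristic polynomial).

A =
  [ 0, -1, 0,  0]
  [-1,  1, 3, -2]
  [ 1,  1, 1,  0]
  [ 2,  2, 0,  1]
x^4 - 3*x^3 + 3*x^2 - x

Expanding det(x·I − A) (e.g. by cofactor expansion or by noting that A is similar to its Jordan form J, which has the same characteristic polynomial as A) gives
  χ_A(x) = x^4 - 3*x^3 + 3*x^2 - x
which factors as x*(x - 1)^3. The eigenvalues (with algebraic multiplicities) are λ = 0 with multiplicity 1, λ = 1 with multiplicity 3.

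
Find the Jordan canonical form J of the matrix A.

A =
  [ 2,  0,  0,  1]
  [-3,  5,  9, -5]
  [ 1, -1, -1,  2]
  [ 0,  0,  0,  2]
J_2(2) ⊕ J_2(2)

The characteristic polynomial is
  det(x·I − A) = x^4 - 8*x^3 + 24*x^2 - 32*x + 16 = (x - 2)^4

Eigenvalues and multiplicities (the geometric multiplicity of λ is n − rank(A − λI), which equals the number of Jordan blocks for λ):
  λ = 2: algebraic multiplicity = 4, geometric multiplicity = 2

Determining the block sizes for each eigenvalue:
  λ = 2: with am = 4 and gm = 2, the partition is not yet determined (e.g. several partitions of 4 into 2 parts exist). Let N = A − (2)·I. Computing rank(N^1) = 2, rank(N^2) = 0; the number of blocks of size ≥ j is rank(N^{j−1}) − rank(N^j), giving [2, 2]. So we have 2 block(s) of size 2 → block sizes [2, 2]

Assembling the blocks gives a Jordan form
J =
  [2, 1, 0, 0]
  [0, 2, 0, 0]
  [0, 0, 2, 1]
  [0, 0, 0, 2]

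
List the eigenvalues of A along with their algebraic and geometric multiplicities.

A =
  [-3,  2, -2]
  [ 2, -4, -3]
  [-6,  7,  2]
λ = -3: alg = 2, geom = 1; λ = 1: alg = 1, geom = 1

Step 1 — factor the characteristic polynomial to read off the algebraic multiplicities:
  χ_A(x) = (x - 1)*(x + 3)^2

Step 2 — compute geometric multiplicities via the rank-nullity identity g(λ) = n − rank(A − λI):
  rank(A − (-3)·I) = 2, so dim ker(A − (-3)·I) = n − 2 = 1
  rank(A − (1)·I) = 2, so dim ker(A − (1)·I) = n − 2 = 1

Summary:
  λ = -3: algebraic multiplicity = 2, geometric multiplicity = 1
  λ = 1: algebraic multiplicity = 1, geometric multiplicity = 1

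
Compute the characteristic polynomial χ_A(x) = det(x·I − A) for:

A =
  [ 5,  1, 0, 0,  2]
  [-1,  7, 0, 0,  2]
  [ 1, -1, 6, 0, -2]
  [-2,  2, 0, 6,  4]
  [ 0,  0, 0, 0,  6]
x^5 - 30*x^4 + 360*x^3 - 2160*x^2 + 6480*x - 7776

Expanding det(x·I − A) (e.g. by cofactor expansion or by noting that A is similar to its Jordan form J, which has the same characteristic polynomial as A) gives
  χ_A(x) = x^5 - 30*x^4 + 360*x^3 - 2160*x^2 + 6480*x - 7776
which factors as (x - 6)^5. The eigenvalues (with algebraic multiplicities) are λ = 6 with multiplicity 5.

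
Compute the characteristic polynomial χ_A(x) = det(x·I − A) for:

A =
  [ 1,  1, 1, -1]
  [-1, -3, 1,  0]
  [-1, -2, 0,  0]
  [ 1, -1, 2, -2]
x^4 + 4*x^3 + 6*x^2 + 4*x + 1

Expanding det(x·I − A) (e.g. by cofactor expansion or by noting that A is similar to its Jordan form J, which has the same characteristic polynomial as A) gives
  χ_A(x) = x^4 + 4*x^3 + 6*x^2 + 4*x + 1
which factors as (x + 1)^4. The eigenvalues (with algebraic multiplicities) are λ = -1 with multiplicity 4.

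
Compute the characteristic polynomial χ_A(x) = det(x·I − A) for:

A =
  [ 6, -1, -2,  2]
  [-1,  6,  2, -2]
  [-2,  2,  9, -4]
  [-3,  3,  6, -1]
x^4 - 20*x^3 + 150*x^2 - 500*x + 625

Expanding det(x·I − A) (e.g. by cofactor expansion or by noting that A is similar to its Jordan form J, which has the same characteristic polynomial as A) gives
  χ_A(x) = x^4 - 20*x^3 + 150*x^2 - 500*x + 625
which factors as (x - 5)^4. The eigenvalues (with algebraic multiplicities) are λ = 5 with multiplicity 4.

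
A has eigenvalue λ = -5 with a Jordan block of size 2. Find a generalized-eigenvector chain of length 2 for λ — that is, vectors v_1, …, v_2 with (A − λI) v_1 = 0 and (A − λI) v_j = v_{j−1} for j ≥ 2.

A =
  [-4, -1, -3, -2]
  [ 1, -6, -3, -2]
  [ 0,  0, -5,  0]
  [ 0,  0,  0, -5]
A Jordan chain for λ = -5 of length 2:
v_1 = (1, 1, 0, 0)ᵀ
v_2 = (1, 0, 0, 0)ᵀ

Let N = A − (-5)·I. We want v_2 with N^2 v_2 = 0 but N^1 v_2 ≠ 0; then v_{j-1} := N · v_j for j = 2, …, 2.

Pick v_2 = (1, 0, 0, 0)ᵀ.
Then v_1 = N · v_2 = (1, 1, 0, 0)ᵀ.

Sanity check: (A − (-5)·I) v_1 = (0, 0, 0, 0)ᵀ = 0. ✓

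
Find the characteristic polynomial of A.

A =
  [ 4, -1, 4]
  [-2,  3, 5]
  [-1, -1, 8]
x^3 - 15*x^2 + 75*x - 125

Expanding det(x·I − A) (e.g. by cofactor expansion or by noting that A is similar to its Jordan form J, which has the same characteristic polynomial as A) gives
  χ_A(x) = x^3 - 15*x^2 + 75*x - 125
which factors as (x - 5)^3. The eigenvalues (with algebraic multiplicities) are λ = 5 with multiplicity 3.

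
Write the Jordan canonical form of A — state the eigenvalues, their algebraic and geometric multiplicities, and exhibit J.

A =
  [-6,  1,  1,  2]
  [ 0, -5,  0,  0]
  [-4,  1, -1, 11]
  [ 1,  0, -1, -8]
J_3(-5) ⊕ J_1(-5)

The characteristic polynomial is
  det(x·I − A) = x^4 + 20*x^3 + 150*x^2 + 500*x + 625 = (x + 5)^4

Eigenvalues and multiplicities (the geometric multiplicity of λ is n − rank(A − λI), which equals the number of Jordan blocks for λ):
  λ = -5: algebraic multiplicity = 4, geometric multiplicity = 2

Determining the block sizes for each eigenvalue:
  λ = -5: with am = 4 and gm = 2, the partition is not yet determined (e.g. several partitions of 4 into 2 parts exist). Let N = A − (-5)·I. Computing rank(N^1) = 2, rank(N^2) = 1, rank(N^3) = 0; the number of blocks of size ≥ j is rank(N^{j−1}) − rank(N^j), giving [2, 1, 1]. So we have 1 block(s) of size 3, 1 block(s) of size 1 → block sizes [3, 1]

Assembling the blocks gives a Jordan form
J =
  [-5,  1,  0,  0]
  [ 0, -5,  1,  0]
  [ 0,  0, -5,  0]
  [ 0,  0,  0, -5]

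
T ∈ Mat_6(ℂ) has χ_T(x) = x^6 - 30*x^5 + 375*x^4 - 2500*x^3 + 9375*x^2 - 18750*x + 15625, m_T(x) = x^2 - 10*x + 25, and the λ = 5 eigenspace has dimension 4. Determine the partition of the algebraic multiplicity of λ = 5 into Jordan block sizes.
Block sizes for λ = 5: [2, 2, 1, 1]

Step 1 — from the characteristic polynomial, algebraic multiplicity of λ = 5 is 6. From dim ker(T − (5)·I) = 4, there are exactly 4 Jordan blocks for λ = 5.
Step 2 — from the minimal polynomial, the factor (x − 5)^2 tells us the largest block for λ = 5 has size 2.
Step 3 — with total size 6, 4 blocks, and largest block 2, the block sizes (in nonincreasing order) are [2, 2, 1, 1].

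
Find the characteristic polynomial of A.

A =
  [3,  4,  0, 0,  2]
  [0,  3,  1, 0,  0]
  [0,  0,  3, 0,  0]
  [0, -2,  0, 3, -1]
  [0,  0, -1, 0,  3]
x^5 - 15*x^4 + 90*x^3 - 270*x^2 + 405*x - 243

Expanding det(x·I − A) (e.g. by cofactor expansion or by noting that A is similar to its Jordan form J, which has the same characteristic polynomial as A) gives
  χ_A(x) = x^5 - 15*x^4 + 90*x^3 - 270*x^2 + 405*x - 243
which factors as (x - 3)^5. The eigenvalues (with algebraic multiplicities) are λ = 3 with multiplicity 5.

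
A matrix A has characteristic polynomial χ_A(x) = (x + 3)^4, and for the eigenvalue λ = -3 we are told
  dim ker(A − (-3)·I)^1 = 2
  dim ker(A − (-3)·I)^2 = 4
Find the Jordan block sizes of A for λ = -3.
Block sizes for λ = -3: [2, 2]

From the dimensions of kernels of powers, the number of Jordan blocks of size at least j is d_j − d_{j−1} where d_j = dim ker(N^j) (with d_0 = 0). Computing the differences gives [2, 2].
The number of blocks of size exactly k is (#blocks of size ≥ k) − (#blocks of size ≥ k + 1), so the partition is: 2 block(s) of size 2.
In nonincreasing order the block sizes are [2, 2].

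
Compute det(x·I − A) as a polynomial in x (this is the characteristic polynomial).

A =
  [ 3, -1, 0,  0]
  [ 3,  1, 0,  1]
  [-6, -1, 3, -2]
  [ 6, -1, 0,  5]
x^4 - 12*x^3 + 54*x^2 - 108*x + 81

Expanding det(x·I − A) (e.g. by cofactor expansion or by noting that A is similar to its Jordan form J, which has the same characteristic polynomial as A) gives
  χ_A(x) = x^4 - 12*x^3 + 54*x^2 - 108*x + 81
which factors as (x - 3)^4. The eigenvalues (with algebraic multiplicities) are λ = 3 with multiplicity 4.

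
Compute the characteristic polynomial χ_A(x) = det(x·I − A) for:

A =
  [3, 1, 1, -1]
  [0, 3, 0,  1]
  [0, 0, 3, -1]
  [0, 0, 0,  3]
x^4 - 12*x^3 + 54*x^2 - 108*x + 81

Expanding det(x·I − A) (e.g. by cofactor expansion or by noting that A is similar to its Jordan form J, which has the same characteristic polynomial as A) gives
  χ_A(x) = x^4 - 12*x^3 + 54*x^2 - 108*x + 81
which factors as (x - 3)^4. The eigenvalues (with algebraic multiplicities) are λ = 3 with multiplicity 4.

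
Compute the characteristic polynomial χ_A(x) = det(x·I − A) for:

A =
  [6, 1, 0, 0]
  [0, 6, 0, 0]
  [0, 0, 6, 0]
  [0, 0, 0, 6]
x^4 - 24*x^3 + 216*x^2 - 864*x + 1296

Expanding det(x·I − A) (e.g. by cofactor expansion or by noting that A is similar to its Jordan form J, which has the same characteristic polynomial as A) gives
  χ_A(x) = x^4 - 24*x^3 + 216*x^2 - 864*x + 1296
which factors as (x - 6)^4. The eigenvalues (with algebraic multiplicities) are λ = 6 with multiplicity 4.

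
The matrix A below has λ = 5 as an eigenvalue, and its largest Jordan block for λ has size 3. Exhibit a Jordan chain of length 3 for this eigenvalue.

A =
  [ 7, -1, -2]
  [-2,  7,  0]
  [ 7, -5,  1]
A Jordan chain for λ = 5 of length 3:
v_1 = (-8, -8, -4)ᵀ
v_2 = (2, -2, 7)ᵀ
v_3 = (1, 0, 0)ᵀ

Let N = A − (5)·I. We want v_3 with N^3 v_3 = 0 but N^2 v_3 ≠ 0; then v_{j-1} := N · v_j for j = 3, …, 2.

Pick v_3 = (1, 0, 0)ᵀ.
Then v_2 = N · v_3 = (2, -2, 7)ᵀ.
Then v_1 = N · v_2 = (-8, -8, -4)ᵀ.

Sanity check: (A − (5)·I) v_1 = (0, 0, 0)ᵀ = 0. ✓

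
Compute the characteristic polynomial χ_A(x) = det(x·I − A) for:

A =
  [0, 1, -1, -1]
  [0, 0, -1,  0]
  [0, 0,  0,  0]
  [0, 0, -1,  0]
x^4

Expanding det(x·I − A) (e.g. by cofactor expansion or by noting that A is similar to its Jordan form J, which has the same characteristic polynomial as A) gives
  χ_A(x) = x^4
which factors as x^4. The eigenvalues (with algebraic multiplicities) are λ = 0 with multiplicity 4.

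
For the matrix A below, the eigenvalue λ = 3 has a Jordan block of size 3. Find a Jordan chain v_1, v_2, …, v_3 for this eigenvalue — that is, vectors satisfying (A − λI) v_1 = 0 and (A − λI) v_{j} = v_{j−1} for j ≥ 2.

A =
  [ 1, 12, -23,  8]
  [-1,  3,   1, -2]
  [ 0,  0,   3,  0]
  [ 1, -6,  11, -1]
A Jordan chain for λ = 3 of length 3:
v_1 = (2, 1, 0, -1)ᵀ
v_2 = (1, 1, 0, -1)ᵀ
v_3 = (0, 2, 1, 0)ᵀ

Let N = A − (3)·I. We want v_3 with N^3 v_3 = 0 but N^2 v_3 ≠ 0; then v_{j-1} := N · v_j for j = 3, …, 2.

Pick v_3 = (0, 2, 1, 0)ᵀ.
Then v_2 = N · v_3 = (1, 1, 0, -1)ᵀ.
Then v_1 = N · v_2 = (2, 1, 0, -1)ᵀ.

Sanity check: (A − (3)·I) v_1 = (0, 0, 0, 0)ᵀ = 0. ✓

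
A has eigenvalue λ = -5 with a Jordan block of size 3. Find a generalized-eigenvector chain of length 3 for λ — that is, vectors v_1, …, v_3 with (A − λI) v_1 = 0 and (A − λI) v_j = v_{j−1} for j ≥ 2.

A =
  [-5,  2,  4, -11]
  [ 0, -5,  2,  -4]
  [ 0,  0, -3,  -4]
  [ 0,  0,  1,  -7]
A Jordan chain for λ = -5 of length 3:
v_1 = (1, 0, 0, 0)ᵀ
v_2 = (4, 2, 2, 1)ᵀ
v_3 = (0, 0, 1, 0)ᵀ

Let N = A − (-5)·I. We want v_3 with N^3 v_3 = 0 but N^2 v_3 ≠ 0; then v_{j-1} := N · v_j for j = 3, …, 2.

Pick v_3 = (0, 0, 1, 0)ᵀ.
Then v_2 = N · v_3 = (4, 2, 2, 1)ᵀ.
Then v_1 = N · v_2 = (1, 0, 0, 0)ᵀ.

Sanity check: (A − (-5)·I) v_1 = (0, 0, 0, 0)ᵀ = 0. ✓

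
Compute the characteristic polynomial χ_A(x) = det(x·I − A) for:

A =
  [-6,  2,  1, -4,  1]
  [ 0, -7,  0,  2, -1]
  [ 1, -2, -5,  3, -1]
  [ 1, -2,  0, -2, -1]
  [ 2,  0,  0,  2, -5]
x^5 + 25*x^4 + 250*x^3 + 1250*x^2 + 3125*x + 3125

Expanding det(x·I − A) (e.g. by cofactor expansion or by noting that A is similar to its Jordan form J, which has the same characteristic polynomial as A) gives
  χ_A(x) = x^5 + 25*x^4 + 250*x^3 + 1250*x^2 + 3125*x + 3125
which factors as (x + 5)^5. The eigenvalues (with algebraic multiplicities) are λ = -5 with multiplicity 5.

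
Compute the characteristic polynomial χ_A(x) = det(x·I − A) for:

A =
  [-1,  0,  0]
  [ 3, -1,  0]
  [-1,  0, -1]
x^3 + 3*x^2 + 3*x + 1

Expanding det(x·I − A) (e.g. by cofactor expansion or by noting that A is similar to its Jordan form J, which has the same characteristic polynomial as A) gives
  χ_A(x) = x^3 + 3*x^2 + 3*x + 1
which factors as (x + 1)^3. The eigenvalues (with algebraic multiplicities) are λ = -1 with multiplicity 3.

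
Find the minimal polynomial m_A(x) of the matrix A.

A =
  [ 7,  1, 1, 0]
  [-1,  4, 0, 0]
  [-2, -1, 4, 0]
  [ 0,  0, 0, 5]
x^3 - 15*x^2 + 75*x - 125

The characteristic polynomial is χ_A(x) = (x - 5)^4, so the eigenvalues are known. The minimal polynomial is
  m_A(x) = Π_λ (x − λ)^{k_λ}
where k_λ is the size of the *largest* Jordan block for λ (equivalently, the smallest k with (A − λI)^k v = 0 for every generalised eigenvector v of λ).

  λ = 5: largest Jordan block has size 3, contributing (x − 5)^3

So m_A(x) = (x - 5)^3 = x^3 - 15*x^2 + 75*x - 125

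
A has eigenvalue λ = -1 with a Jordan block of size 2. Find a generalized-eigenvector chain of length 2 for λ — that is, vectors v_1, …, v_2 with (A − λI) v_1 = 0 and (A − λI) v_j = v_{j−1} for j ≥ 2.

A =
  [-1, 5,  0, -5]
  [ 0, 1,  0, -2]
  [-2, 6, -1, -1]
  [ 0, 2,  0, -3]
A Jordan chain for λ = -1 of length 2:
v_1 = (0, 0, -2, 0)ᵀ
v_2 = (1, 0, 0, 0)ᵀ

Let N = A − (-1)·I. We want v_2 with N^2 v_2 = 0 but N^1 v_2 ≠ 0; then v_{j-1} := N · v_j for j = 2, …, 2.

Pick v_2 = (1, 0, 0, 0)ᵀ.
Then v_1 = N · v_2 = (0, 0, -2, 0)ᵀ.

Sanity check: (A − (-1)·I) v_1 = (0, 0, 0, 0)ᵀ = 0. ✓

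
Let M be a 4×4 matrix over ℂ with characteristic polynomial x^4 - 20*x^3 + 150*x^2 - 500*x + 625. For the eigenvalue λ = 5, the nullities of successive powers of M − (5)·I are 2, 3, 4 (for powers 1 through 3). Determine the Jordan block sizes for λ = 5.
Block sizes for λ = 5: [3, 1]

From the dimensions of kernels of powers, the number of Jordan blocks of size at least j is d_j − d_{j−1} where d_j = dim ker(N^j) (with d_0 = 0). Computing the differences gives [2, 1, 1].
The number of blocks of size exactly k is (#blocks of size ≥ k) − (#blocks of size ≥ k + 1), so the partition is: 1 block(s) of size 1, 1 block(s) of size 3.
In nonincreasing order the block sizes are [3, 1].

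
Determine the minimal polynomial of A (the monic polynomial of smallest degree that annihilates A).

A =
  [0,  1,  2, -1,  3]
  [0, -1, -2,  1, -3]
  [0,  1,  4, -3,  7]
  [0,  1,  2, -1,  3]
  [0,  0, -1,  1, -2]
x^3

The characteristic polynomial is χ_A(x) = x^5, so the eigenvalues are known. The minimal polynomial is
  m_A(x) = Π_λ (x − λ)^{k_λ}
where k_λ is the size of the *largest* Jordan block for λ (equivalently, the smallest k with (A − λI)^k v = 0 for every generalised eigenvector v of λ).

  λ = 0: largest Jordan block has size 3, contributing (x − 0)^3

So m_A(x) = x^3 = x^3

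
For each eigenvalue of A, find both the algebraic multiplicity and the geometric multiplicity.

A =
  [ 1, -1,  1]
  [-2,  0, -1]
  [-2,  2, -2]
λ = -1: alg = 1, geom = 1; λ = 0: alg = 2, geom = 1

Step 1 — factor the characteristic polynomial to read off the algebraic multiplicities:
  χ_A(x) = x^2*(x + 1)

Step 2 — compute geometric multiplicities via the rank-nullity identity g(λ) = n − rank(A − λI):
  rank(A − (-1)·I) = 2, so dim ker(A − (-1)·I) = n − 2 = 1
  rank(A − (0)·I) = 2, so dim ker(A − (0)·I) = n − 2 = 1

Summary:
  λ = -1: algebraic multiplicity = 1, geometric multiplicity = 1
  λ = 0: algebraic multiplicity = 2, geometric multiplicity = 1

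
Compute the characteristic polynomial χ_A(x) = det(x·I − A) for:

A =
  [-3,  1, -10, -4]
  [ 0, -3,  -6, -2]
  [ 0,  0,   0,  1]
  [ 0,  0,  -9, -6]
x^4 + 12*x^3 + 54*x^2 + 108*x + 81

Expanding det(x·I − A) (e.g. by cofactor expansion or by noting that A is similar to its Jordan form J, which has the same characteristic polynomial as A) gives
  χ_A(x) = x^4 + 12*x^3 + 54*x^2 + 108*x + 81
which factors as (x + 3)^4. The eigenvalues (with algebraic multiplicities) are λ = -3 with multiplicity 4.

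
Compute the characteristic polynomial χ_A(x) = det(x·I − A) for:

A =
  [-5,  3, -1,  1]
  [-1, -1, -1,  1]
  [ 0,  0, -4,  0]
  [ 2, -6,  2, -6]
x^4 + 16*x^3 + 96*x^2 + 256*x + 256

Expanding det(x·I − A) (e.g. by cofactor expansion or by noting that A is similar to its Jordan form J, which has the same characteristic polynomial as A) gives
  χ_A(x) = x^4 + 16*x^3 + 96*x^2 + 256*x + 256
which factors as (x + 4)^4. The eigenvalues (with algebraic multiplicities) are λ = -4 with multiplicity 4.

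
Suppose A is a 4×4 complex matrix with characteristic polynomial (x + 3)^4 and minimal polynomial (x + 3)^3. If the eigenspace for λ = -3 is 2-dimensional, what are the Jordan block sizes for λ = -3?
Block sizes for λ = -3: [3, 1]

Step 1 — from the characteristic polynomial, algebraic multiplicity of λ = -3 is 4. From dim ker(A − (-3)·I) = 2, there are exactly 2 Jordan blocks for λ = -3.
Step 2 — from the minimal polynomial, the factor (x + 3)^3 tells us the largest block for λ = -3 has size 3.
Step 3 — with total size 4, 2 blocks, and largest block 3, the block sizes (in nonincreasing order) are [3, 1].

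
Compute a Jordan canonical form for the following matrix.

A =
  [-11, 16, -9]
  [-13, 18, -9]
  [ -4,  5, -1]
J_3(2)

The characteristic polynomial is
  det(x·I − A) = x^3 - 6*x^2 + 12*x - 8 = (x - 2)^3

Eigenvalues and multiplicities (the geometric multiplicity of λ is n − rank(A − λI), which equals the number of Jordan blocks for λ):
  λ = 2: algebraic multiplicity = 3, geometric multiplicity = 1

Determining the block sizes for each eigenvalue:
  λ = 2: one block (gm = 1), so the single block has size am = 3 → block sizes [3]

Assembling the blocks gives a Jordan form
J =
  [2, 1, 0]
  [0, 2, 1]
  [0, 0, 2]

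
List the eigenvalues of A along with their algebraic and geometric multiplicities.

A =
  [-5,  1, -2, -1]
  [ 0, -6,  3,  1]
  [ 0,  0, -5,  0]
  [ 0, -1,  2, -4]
λ = -5: alg = 4, geom = 2

Step 1 — factor the characteristic polynomial to read off the algebraic multiplicities:
  χ_A(x) = (x + 5)^4

Step 2 — compute geometric multiplicities via the rank-nullity identity g(λ) = n − rank(A − λI):
  rank(A − (-5)·I) = 2, so dim ker(A − (-5)·I) = n − 2 = 2

Summary:
  λ = -5: algebraic multiplicity = 4, geometric multiplicity = 2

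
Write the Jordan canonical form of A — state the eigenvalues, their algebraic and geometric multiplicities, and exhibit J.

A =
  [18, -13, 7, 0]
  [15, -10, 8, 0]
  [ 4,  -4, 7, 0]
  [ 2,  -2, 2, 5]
J_3(5) ⊕ J_1(5)

The characteristic polynomial is
  det(x·I − A) = x^4 - 20*x^3 + 150*x^2 - 500*x + 625 = (x - 5)^4

Eigenvalues and multiplicities (the geometric multiplicity of λ is n − rank(A − λI), which equals the number of Jordan blocks for λ):
  λ = 5: algebraic multiplicity = 4, geometric multiplicity = 2

Determining the block sizes for each eigenvalue:
  λ = 5: with am = 4 and gm = 2, the partition is not yet determined (e.g. several partitions of 4 into 2 parts exist). Let N = A − (5)·I. Computing rank(N^1) = 2, rank(N^2) = 1, rank(N^3) = 0; the number of blocks of size ≥ j is rank(N^{j−1}) − rank(N^j), giving [2, 1, 1]. So we have 1 block(s) of size 3, 1 block(s) of size 1 → block sizes [3, 1]

Assembling the blocks gives a Jordan form
J =
  [5, 1, 0, 0]
  [0, 5, 1, 0]
  [0, 0, 5, 0]
  [0, 0, 0, 5]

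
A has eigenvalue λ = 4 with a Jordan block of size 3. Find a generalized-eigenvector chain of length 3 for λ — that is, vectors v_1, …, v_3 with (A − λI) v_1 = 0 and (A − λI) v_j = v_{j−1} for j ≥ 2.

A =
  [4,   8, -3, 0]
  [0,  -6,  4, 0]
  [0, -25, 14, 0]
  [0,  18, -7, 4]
A Jordan chain for λ = 4 of length 3:
v_1 = (-5, 0, 0, -5)ᵀ
v_2 = (8, -10, -25, 18)ᵀ
v_3 = (0, 1, 0, 0)ᵀ

Let N = A − (4)·I. We want v_3 with N^3 v_3 = 0 but N^2 v_3 ≠ 0; then v_{j-1} := N · v_j for j = 3, …, 2.

Pick v_3 = (0, 1, 0, 0)ᵀ.
Then v_2 = N · v_3 = (8, -10, -25, 18)ᵀ.
Then v_1 = N · v_2 = (-5, 0, 0, -5)ᵀ.

Sanity check: (A − (4)·I) v_1 = (0, 0, 0, 0)ᵀ = 0. ✓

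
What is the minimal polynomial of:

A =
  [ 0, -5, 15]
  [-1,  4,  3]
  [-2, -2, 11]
x^2 - 10*x + 25

The characteristic polynomial is χ_A(x) = (x - 5)^3, so the eigenvalues are known. The minimal polynomial is
  m_A(x) = Π_λ (x − λ)^{k_λ}
where k_λ is the size of the *largest* Jordan block for λ (equivalently, the smallest k with (A − λI)^k v = 0 for every generalised eigenvector v of λ).

  λ = 5: largest Jordan block has size 2, contributing (x − 5)^2

So m_A(x) = (x - 5)^2 = x^2 - 10*x + 25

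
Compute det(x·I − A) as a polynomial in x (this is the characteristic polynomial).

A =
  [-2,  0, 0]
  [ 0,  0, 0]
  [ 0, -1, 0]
x^3 + 2*x^2

Expanding det(x·I − A) (e.g. by cofactor expansion or by noting that A is similar to its Jordan form J, which has the same characteristic polynomial as A) gives
  χ_A(x) = x^3 + 2*x^2
which factors as x^2*(x + 2). The eigenvalues (with algebraic multiplicities) are λ = -2 with multiplicity 1, λ = 0 with multiplicity 2.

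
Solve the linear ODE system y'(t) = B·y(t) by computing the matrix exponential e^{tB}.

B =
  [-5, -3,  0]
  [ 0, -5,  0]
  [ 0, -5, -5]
e^{tB} =
  [exp(-5*t), -3*t*exp(-5*t), 0]
  [0, exp(-5*t), 0]
  [0, -5*t*exp(-5*t), exp(-5*t)]

Strategy: write B = P · J · P⁻¹ where J is a Jordan canonical form, so e^{tB} = P · e^{tJ} · P⁻¹, and e^{tJ} can be computed block-by-block.

B has Jordan form
J =
  [-5,  1,  0]
  [ 0, -5,  0]
  [ 0,  0, -5]
(up to reordering of blocks).

Per-block formulas:
  For a 1×1 block at λ = -5: exp(t · [-5]) = [e^(-5t)].
  For a 2×2 Jordan block J_2(-5): exp(t · J_2(-5)) = e^(-5t)·(I + t·N), where N is the 2×2 nilpotent shift.

After assembling e^{tJ} and conjugating by P, we get:

e^{tB} =
  [exp(-5*t), -3*t*exp(-5*t), 0]
  [0, exp(-5*t), 0]
  [0, -5*t*exp(-5*t), exp(-5*t)]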